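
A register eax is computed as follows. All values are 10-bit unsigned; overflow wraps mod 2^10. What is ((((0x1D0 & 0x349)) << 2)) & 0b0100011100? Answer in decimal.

0x1D0 = 0111010000
0x349 = 1101001001
→ & → 0101000000 = 320
→ << 2 (mod 2^10) → 0100000000 = 256
0b0100011100 = 0100011100
→ & → 0100000000 = 256

256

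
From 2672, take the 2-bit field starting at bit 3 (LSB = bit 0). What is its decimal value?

v = 101001110000
Shift right by 3: 101001110
Mask low 2 bits: 10 = 2

2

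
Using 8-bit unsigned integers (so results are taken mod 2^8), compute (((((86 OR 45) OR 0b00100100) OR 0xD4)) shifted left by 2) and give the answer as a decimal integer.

252

86 = 01010110
45 = 00101101
→ OR → 01111111 = 127
0b00100100 = 00100100
→ OR → 01111111 = 127
0xD4 = 11010100
→ OR → 11111111 = 255
→ shifted left by 2 (mod 2^8) → 11111100 = 252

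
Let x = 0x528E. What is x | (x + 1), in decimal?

21135

x = 101001010001110 = 21134
x + 1 = 101001010001111
OR    = 101001010001111 = 21135
(x | (x + 1) sets the lowest cleared bit.)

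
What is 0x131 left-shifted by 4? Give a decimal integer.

0x131 = 0000100110001
shift left by 4 → 1001100010000 = 4880
(equivalently, 305 × 2^4 = 305 × 16)

4880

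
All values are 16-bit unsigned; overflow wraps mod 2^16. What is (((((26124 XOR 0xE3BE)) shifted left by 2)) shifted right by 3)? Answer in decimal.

729

26124 = 0110011000001100
0xE3BE = 1110001110111110
→ XOR → 1000010110110010 = 34226
→ shifted left by 2 (mod 2^16) → 0001011011001000 = 5832
→ shifted right by 3 → 0000001011011001 = 729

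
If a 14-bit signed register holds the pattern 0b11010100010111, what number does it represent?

pattern = 11010100010111 (MSB is 1 ⇒ negative)
Invert: 00101011101000, add 1 → 00101011101001 = 2793, so the value is -2793.
(Equivalently: 13591 - 2^14 = 13591 - 16384 = -2793.)

-2793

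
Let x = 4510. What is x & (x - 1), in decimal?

x = 1000110011110 = 4510
x - 1 = 1000110011101
AND   = 1000110011100 = 4508
(x & (x - 1) clears the lowest set bit of x.)

4508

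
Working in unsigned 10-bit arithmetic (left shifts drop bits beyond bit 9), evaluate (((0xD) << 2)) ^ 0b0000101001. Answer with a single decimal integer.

0xD = 0000001101
→ << 2 (mod 2^10) → 0000110100 = 52
0b0000101001 = 0000101001
→ ^ → 0000011101 = 29

29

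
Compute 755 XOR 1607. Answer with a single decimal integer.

1204

755 = 01011110011
1607 = 11001000111
XOR → 10010110100 = 1204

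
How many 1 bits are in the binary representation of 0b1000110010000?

4

n = 1000110010000
Count the 1s: 1 + 1 + 1 + 1 = 4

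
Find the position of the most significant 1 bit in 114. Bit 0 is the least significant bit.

114 = 1110010
The topmost 1 is at position 6 (since 2^6 = 64 ≤ 114 < 128).

6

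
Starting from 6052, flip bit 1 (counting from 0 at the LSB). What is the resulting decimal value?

6054

x = 1011110100100
bit 1 is currently 0; toggle it via x ^ (1 << 1) = x ^ 2
→ 1011110100110 = 6054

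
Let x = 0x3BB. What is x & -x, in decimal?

1

x = 1110111011 = 955
-x (two's complement) = …0001000101
AND   = 0000000001 = 1
(x & -x isolates the lowest set bit of x.)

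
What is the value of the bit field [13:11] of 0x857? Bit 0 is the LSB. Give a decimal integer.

1

v = 00100001010111
Shift right by 11: 001
Mask low 3 bits: 001 = 1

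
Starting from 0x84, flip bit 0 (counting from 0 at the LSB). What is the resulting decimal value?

x = 010000100
bit 0 is currently 0; toggle it via x ^ (1 << 0) = x ^ 1
→ 010000101 = 133

133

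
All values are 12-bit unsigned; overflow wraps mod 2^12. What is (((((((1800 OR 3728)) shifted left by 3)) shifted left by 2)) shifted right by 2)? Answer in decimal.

192

1800 = 011100001000
3728 = 111010010000
→ OR → 111110011000 = 3992
→ shifted left by 3 (mod 2^12) → 110011000000 = 3264
→ shifted left by 2 (mod 2^12) → 001100000000 = 768
→ shifted right by 2 → 000011000000 = 192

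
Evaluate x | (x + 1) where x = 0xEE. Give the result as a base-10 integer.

x = 11101110 = 238
x + 1 = 11101111
OR    = 11101111 = 239
(x | (x + 1) sets the lowest cleared bit.)

239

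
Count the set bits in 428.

5

428 = 110101100
Count the 1s: 1 + 1 + 1 + 1 + 1 = 5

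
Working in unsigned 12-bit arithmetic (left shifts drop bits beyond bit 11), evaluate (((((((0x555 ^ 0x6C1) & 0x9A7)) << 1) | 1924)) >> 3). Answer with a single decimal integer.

241

0x555 = 010101010101
0x6C1 = 011011000001
→ ^ → 001110010100 = 916
0x9A7 = 100110100111
→ & → 000110000100 = 388
→ << 1 (mod 2^12) → 001100001000 = 776
1924 = 011110000100
→ | → 011110001100 = 1932
→ >> 3 → 000011110001 = 241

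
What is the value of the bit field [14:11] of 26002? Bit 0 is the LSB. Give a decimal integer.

12

v = 110010110010010
Shift right by 11: 1100
Mask low 4 bits: 1100 = 12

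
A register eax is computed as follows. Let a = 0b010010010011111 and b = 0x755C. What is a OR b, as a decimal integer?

30175

a = 010010010011111
0x755C = 111010101011100
 OR → 111010111011111 = 30175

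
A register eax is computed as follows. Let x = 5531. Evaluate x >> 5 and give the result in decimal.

172

5531 = 1010110011011
shift right by 5 → 0000010101100 = 172
(equivalently, floor(5531 / 32))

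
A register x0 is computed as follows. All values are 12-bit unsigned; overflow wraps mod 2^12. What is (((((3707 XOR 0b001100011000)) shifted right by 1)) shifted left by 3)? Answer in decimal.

3707 = 111001111011
0b001100011000 = 001100011000
→ XOR → 110101100011 = 3427
→ shifted right by 1 → 011010110001 = 1713
→ shifted left by 3 (mod 2^12) → 010110001000 = 1416

1416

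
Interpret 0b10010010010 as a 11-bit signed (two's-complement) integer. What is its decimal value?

pattern = 10010010010 (MSB is 1 ⇒ negative)
Invert: 01101101101, add 1 → 01101101110 = 878, so the value is -878.
(Equivalently: 1170 - 2^11 = 1170 - 2048 = -878.)

-878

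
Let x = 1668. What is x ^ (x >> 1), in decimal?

x = 11010000100 = 1668
x>>1 = 01101000010
XOR  = 10111000110 = 1478
(x ^ (x >> 1) gives the standard binary-reflected Gray code of x.)

1478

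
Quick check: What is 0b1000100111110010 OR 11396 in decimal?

44534

a = 1000100111110010
11396 = 0010110010000100
 OR → 1010110111110110 = 44534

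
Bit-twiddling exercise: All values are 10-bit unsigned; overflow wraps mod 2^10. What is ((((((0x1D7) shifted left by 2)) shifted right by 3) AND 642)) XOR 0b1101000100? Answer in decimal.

838

0x1D7 = 0111010111
→ shifted left by 2 (mod 2^10) → 1101011100 = 860
→ shifted right by 3 → 0001101011 = 107
642 = 1010000010
→ AND → 0000000010 = 2
0b1101000100 = 1101000100
→ XOR → 1101000110 = 838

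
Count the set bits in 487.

487 = 111100111
Count the 1s: 1 + 1 + 1 + 1 + 1 + 1 + 1 = 7

7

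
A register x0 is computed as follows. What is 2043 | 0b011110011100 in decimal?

2047

2043 = 11111111011
b = 11110011100
 OR → 11111111111 = 2047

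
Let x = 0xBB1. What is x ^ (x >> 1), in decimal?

x = 101110110001 = 2993
x>>1 = 010111011000
XOR  = 111001101001 = 3689
(x ^ (x >> 1) gives the standard binary-reflected Gray code of x.)

3689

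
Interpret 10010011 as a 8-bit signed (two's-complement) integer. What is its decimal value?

pattern = 10010011 (MSB is 1 ⇒ negative)
Invert: 01101100, add 1 → 01101101 = 109, so the value is -109.
(Equivalently: 147 - 2^8 = 147 - 256 = -109.)

-109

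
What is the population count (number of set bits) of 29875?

29875 = 111010010110011
Count the 1s: 1 + 1 + 1 + 1 + 1 + 1 + 1 + 1 + 1 = 9

9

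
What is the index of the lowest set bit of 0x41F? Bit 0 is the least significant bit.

0

0x41F = 10000011111
Trailing zeros: 0, so the lowest set bit is bit 0 (value 1).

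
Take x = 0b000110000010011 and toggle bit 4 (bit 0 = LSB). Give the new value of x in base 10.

3075

x = 000110000010011
bit 4 is currently 1; toggle it via x ^ (1 << 4) = x ^ 16
→ 000110000000011 = 3075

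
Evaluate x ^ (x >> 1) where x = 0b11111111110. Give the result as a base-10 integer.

1025

x = 11111111110 = 2046
x>>1 = 01111111111
XOR  = 10000000001 = 1025
(x ^ (x >> 1) gives the standard binary-reflected Gray code of x.)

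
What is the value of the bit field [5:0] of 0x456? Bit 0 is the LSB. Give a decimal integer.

v = 10001010110
Shift right by 0: 10001010110
Mask low 6 bits: 010110 = 22

22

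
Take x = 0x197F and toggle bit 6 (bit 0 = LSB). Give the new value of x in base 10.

x = 1100101111111
bit 6 is currently 1; toggle it via x ^ (1 << 6) = x ^ 64
→ 1100100111111 = 6463

6463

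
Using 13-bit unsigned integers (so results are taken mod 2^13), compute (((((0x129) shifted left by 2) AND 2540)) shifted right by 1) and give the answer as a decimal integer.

0x129 = 0000100101001
→ shifted left by 2 (mod 2^13) → 0010010100100 = 1188
2540 = 0100111101100
→ AND → 0000010100100 = 164
→ shifted right by 1 → 0000001010010 = 82

82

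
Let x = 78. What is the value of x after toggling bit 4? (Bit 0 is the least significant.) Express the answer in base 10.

94

x = 0001001110
bit 4 is currently 0; toggle it via x ^ (1 << 4) = x ^ 16
→ 0001011110 = 94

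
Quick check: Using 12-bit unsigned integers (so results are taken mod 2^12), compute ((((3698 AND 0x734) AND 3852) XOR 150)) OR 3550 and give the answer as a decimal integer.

4062

3698 = 111001110010
0x734 = 011100110100
→ AND → 011000110000 = 1584
3852 = 111100001100
→ AND → 011000000000 = 1536
150 = 000010010110
→ XOR → 011010010110 = 1686
3550 = 110111011110
→ OR → 111111011110 = 4062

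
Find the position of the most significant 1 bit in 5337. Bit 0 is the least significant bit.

5337 = 1010011011001
The topmost 1 is at position 12 (since 2^12 = 4096 ≤ 5337 < 8192).

12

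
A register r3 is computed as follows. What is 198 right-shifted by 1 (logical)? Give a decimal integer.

99

198 = 11000110
shift right by 1 → 01100011 = 99
(equivalently, floor(198 / 2))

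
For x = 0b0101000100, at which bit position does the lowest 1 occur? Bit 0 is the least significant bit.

0b0101000100 = 101000100
Trailing zeros: 2, so the lowest set bit is bit 2 (value 4).

2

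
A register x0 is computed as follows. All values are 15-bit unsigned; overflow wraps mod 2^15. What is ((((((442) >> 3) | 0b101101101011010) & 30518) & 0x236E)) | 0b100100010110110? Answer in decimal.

19382

442 = 000000110111010
→ >> 3 → 000000000110111 = 55
0b101101101011010 = 101101101011010
→ | → 101101101111111 = 23423
30518 = 111011100110110
→ & → 101001100110110 = 21302
0x236E = 010001101101110
→ & → 000001100100110 = 806
0b100100010110110 = 100100010110110
→ | → 100101110110110 = 19382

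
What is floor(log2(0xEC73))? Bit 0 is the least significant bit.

0xEC73 = 1110110001110011
The topmost 1 is at position 15 (since 2^15 = 32768 ≤ 60531 < 65536).

15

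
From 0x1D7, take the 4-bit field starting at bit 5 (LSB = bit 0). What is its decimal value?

14

v = 111010111
Shift right by 5: 1110
Mask low 4 bits: 1110 = 14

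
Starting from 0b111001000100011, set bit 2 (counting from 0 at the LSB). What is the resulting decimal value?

x = 111001000100011
bit 2 is currently 0; set it via x | (1 << 2) = x | 4
→ 111001000100111 = 29223

29223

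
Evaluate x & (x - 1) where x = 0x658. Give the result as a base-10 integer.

x = 11001011000 = 1624
x - 1 = 11001010111
AND   = 11001010000 = 1616
(x & (x - 1) clears the lowest set bit of x.)

1616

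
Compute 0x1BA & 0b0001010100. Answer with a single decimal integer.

0x1BA = 110111010
b = 001010100
AND → 000010000 = 16

16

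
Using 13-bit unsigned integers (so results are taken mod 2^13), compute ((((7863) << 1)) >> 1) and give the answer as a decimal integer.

7863 = 1111010110111
→ << 1 (mod 2^13) → 1110101101110 = 7534
→ >> 1 → 0111010110111 = 3767

3767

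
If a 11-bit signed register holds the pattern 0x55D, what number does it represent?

pattern = 10101011101 (MSB is 1 ⇒ negative)
Invert: 01010100010, add 1 → 01010100011 = 675, so the value is -675.
(Equivalently: 1373 - 2^11 = 1373 - 2048 = -675.)

-675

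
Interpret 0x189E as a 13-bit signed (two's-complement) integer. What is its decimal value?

-1890

pattern = 1100010011110 (MSB is 1 ⇒ negative)
Invert: 0011101100001, add 1 → 0011101100010 = 1890, so the value is -1890.
(Equivalently: 6302 - 2^13 = 6302 - 8192 = -1890.)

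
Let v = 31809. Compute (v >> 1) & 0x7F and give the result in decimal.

32

v = 111110001000001
Shift right by 1: 11111000100000
Mask low 7 bits: 0100000 = 32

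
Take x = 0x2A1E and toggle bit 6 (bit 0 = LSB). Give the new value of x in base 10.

10846

x = 10101000011110
bit 6 is currently 0; toggle it via x ^ (1 << 6) = x ^ 64
→ 10101001011110 = 10846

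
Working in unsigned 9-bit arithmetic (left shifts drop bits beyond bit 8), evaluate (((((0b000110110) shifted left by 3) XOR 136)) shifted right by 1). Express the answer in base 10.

156

0b000110110 = 000110110
→ shifted left by 3 (mod 2^9) → 110110000 = 432
136 = 010001000
→ XOR → 100111000 = 312
→ shifted right by 1 → 010011100 = 156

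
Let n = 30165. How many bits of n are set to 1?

30165 = 111010111010101
Count the 1s: 1 + 1 + 1 + 1 + 1 + 1 + 1 + 1 + 1 + 1 = 10

10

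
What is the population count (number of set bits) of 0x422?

3

0x422 = 10000100010
Count the 1s: 1 + 1 + 1 = 3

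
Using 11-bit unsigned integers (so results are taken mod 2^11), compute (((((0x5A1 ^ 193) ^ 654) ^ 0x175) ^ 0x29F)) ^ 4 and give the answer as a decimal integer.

0x5A1 = 10110100001
193 = 00011000001
→ ^ → 10101100000 = 1376
654 = 01010001110
→ ^ → 11111101110 = 2030
0x175 = 00101110101
→ ^ → 11010011011 = 1691
0x29F = 01010011111
→ ^ → 10000000100 = 1028
4 = 00000000100
→ ^ → 10000000000 = 1024

1024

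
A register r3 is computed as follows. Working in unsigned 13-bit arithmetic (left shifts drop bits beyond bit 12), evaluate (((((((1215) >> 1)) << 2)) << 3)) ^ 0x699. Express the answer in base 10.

1215 = 0010010111111
→ >> 1 → 0001001011111 = 607
→ << 2 (mod 2^13) → 0100101111100 = 2428
→ << 3 (mod 2^13) → 0101111100000 = 3040
0x699 = 0011010011001
→ ^ → 0110101111001 = 3449

3449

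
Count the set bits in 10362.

10362 = 10100001111010
Count the 1s: 1 + 1 + 1 + 1 + 1 + 1 + 1 = 7

7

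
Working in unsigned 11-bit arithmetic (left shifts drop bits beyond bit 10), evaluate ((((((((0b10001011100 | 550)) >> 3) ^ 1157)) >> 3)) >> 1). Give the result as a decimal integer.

68

0b10001011100 = 10001011100
550 = 01000100110
→ | → 11001111110 = 1662
→ >> 3 → 00011001111 = 207
1157 = 10010000101
→ ^ → 10001001010 = 1098
→ >> 3 → 00010001001 = 137
→ >> 1 → 00001000100 = 68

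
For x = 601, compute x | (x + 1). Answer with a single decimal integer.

x = 1001011001 = 601
x + 1 = 1001011010
OR    = 1001011011 = 603
(x | (x + 1) sets the lowest cleared bit.)

603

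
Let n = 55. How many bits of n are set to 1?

5

55 = 110111
Count the 1s: 1 + 1 + 1 + 1 + 1 = 5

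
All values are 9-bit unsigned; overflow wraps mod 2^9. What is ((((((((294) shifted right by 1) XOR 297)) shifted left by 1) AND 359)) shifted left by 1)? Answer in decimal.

200

294 = 100100110
→ shifted right by 1 → 010010011 = 147
297 = 100101001
→ XOR → 110111010 = 442
→ shifted left by 1 (mod 2^9) → 101110100 = 372
359 = 101100111
→ AND → 101100100 = 356
→ shifted left by 1 (mod 2^9) → 011001000 = 200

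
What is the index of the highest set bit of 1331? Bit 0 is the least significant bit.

10

1331 = 10100110011
The topmost 1 is at position 10 (since 2^10 = 1024 ≤ 1331 < 2048).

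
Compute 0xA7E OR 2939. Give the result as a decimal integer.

2943

0xA7E = 101001111110
2939 = 101101111011
 OR → 101101111111 = 2943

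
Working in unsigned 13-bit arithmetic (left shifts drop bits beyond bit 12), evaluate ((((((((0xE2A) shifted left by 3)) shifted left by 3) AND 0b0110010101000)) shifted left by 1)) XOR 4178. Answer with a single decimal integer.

0xE2A = 0111000101010
→ shifted left by 3 (mod 2^13) → 1000101010000 = 4432
→ shifted left by 3 (mod 2^13) → 0101010000000 = 2688
0b0110010101000 = 0110010101000
→ AND → 0100010000000 = 2176
→ shifted left by 1 (mod 2^13) → 1000100000000 = 4352
4178 = 1000001010010
→ XOR → 0000101010010 = 338

338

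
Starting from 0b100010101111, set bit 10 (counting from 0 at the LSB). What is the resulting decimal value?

3247

x = 100010101111
bit 10 is currently 0; set it via x | (1 << 10) = x | 1024
→ 110010101111 = 3247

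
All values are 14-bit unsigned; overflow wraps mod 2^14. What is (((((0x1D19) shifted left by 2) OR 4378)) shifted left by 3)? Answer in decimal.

11248

0x1D19 = 01110100011001
→ shifted left by 2 (mod 2^14) → 11010001100100 = 13412
4378 = 01000100011010
→ OR → 11010101111110 = 13694
→ shifted left by 3 (mod 2^14) → 10101111110000 = 11248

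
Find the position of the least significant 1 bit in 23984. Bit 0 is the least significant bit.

4

23984 = 101110110110000
Trailing zeros: 4, so the lowest set bit is bit 4 (value 16).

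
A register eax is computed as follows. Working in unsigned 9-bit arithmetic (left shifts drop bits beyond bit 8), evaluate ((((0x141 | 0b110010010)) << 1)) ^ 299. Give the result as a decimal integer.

0x141 = 101000001
0b110010010 = 110010010
→ | → 111010011 = 467
→ << 1 (mod 2^9) → 110100110 = 422
299 = 100101011
→ ^ → 010001101 = 141

141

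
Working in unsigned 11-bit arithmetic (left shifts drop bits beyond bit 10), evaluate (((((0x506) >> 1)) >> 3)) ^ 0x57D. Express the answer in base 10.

0x506 = 10100000110
→ >> 1 → 01010000011 = 643
→ >> 3 → 00001010000 = 80
0x57D = 10101111101
→ ^ → 10100101101 = 1325

1325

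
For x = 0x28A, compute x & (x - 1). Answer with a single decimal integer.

x = 1010001010 = 650
x - 1 = 1010001001
AND   = 1010001000 = 648
(x & (x - 1) clears the lowest set bit of x.)

648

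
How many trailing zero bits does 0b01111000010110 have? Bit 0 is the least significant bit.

1

0b01111000010110 = 1111000010110
Trailing zeros: 1, so the lowest set bit is bit 1 (value 2).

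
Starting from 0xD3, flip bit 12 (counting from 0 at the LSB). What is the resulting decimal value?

x = 0000011010011
bit 12 is currently 0; toggle it via x ^ (1 << 12) = x ^ 4096
→ 1000011010011 = 4307

4307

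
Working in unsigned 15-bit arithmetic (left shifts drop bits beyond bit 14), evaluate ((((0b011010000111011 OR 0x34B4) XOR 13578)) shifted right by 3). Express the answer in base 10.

0b011010000111011 = 011010000111011
0x34B4 = 011010010110100
→ OR → 011010010111111 = 13503
13578 = 011010100001010
→ XOR → 000000110110101 = 437
→ shifted right by 3 → 000000000110110 = 54

54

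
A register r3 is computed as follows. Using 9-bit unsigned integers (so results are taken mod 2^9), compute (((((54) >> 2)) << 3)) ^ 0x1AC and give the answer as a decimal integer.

54 = 000110110
→ >> 2 → 000001101 = 13
→ << 3 (mod 2^9) → 001101000 = 104
0x1AC = 110101100
→ ^ → 111000100 = 452

452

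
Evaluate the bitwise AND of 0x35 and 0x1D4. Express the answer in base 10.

20

0x35 = 000110101
0x1D4 = 111010100
AND → 000010100 = 20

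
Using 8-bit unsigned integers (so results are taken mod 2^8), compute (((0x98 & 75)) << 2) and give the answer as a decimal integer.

32

0x98 = 10011000
75 = 01001011
→ & → 00001000 = 8
→ << 2 (mod 2^8) → 00100000 = 32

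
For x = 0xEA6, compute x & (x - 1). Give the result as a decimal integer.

x = 111010100110 = 3750
x - 1 = 111010100101
AND   = 111010100100 = 3748
(x & (x - 1) clears the lowest set bit of x.)

3748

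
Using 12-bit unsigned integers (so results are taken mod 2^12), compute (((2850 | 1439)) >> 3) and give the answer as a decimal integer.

503

2850 = 101100100010
1439 = 010110011111
→ | → 111110111111 = 4031
→ >> 3 → 000111110111 = 503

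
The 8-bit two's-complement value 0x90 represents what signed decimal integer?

-112

pattern = 10010000 (MSB is 1 ⇒ negative)
Invert: 01101111, add 1 → 01110000 = 112, so the value is -112.
(Equivalently: 144 - 2^8 = 144 - 256 = -112.)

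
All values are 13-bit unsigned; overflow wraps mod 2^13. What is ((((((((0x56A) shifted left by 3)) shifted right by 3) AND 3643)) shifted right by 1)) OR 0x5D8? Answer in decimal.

0x56A = 0010101101010
→ shifted left by 3 (mod 2^13) → 0101101010000 = 2896
→ shifted right by 3 → 0000101101010 = 362
3643 = 0111000111011
→ AND → 0000000101010 = 42
→ shifted right by 1 → 0000000010101 = 21
0x5D8 = 0010111011000
→ OR → 0010111011101 = 1501

1501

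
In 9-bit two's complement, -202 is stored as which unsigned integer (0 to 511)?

310

202 in 9 bits: 011001010
Invert: 100110101
Add 1:  100110110 = 310
(Check: 2^9 - 202 = 512 - 202 = 310.)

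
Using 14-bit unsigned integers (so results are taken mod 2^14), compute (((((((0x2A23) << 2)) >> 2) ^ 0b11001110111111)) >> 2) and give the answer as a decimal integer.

3687

0x2A23 = 10101000100011
→ << 2 (mod 2^14) → 10100010001100 = 10380
→ >> 2 → 00101000100011 = 2595
0b11001110111111 = 11001110111111
→ ^ → 11100110011100 = 14748
→ >> 2 → 00111001100111 = 3687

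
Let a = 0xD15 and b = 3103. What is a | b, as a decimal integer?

0xD15 = 110100010101
3103 = 110000011111
 OR → 110100011111 = 3359

3359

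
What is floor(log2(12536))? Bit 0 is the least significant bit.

13

12536 = 11000011111000
The topmost 1 is at position 13 (since 2^13 = 8192 ≤ 12536 < 16384).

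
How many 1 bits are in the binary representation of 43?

43 = 101011
Count the 1s: 1 + 1 + 1 + 1 = 4

4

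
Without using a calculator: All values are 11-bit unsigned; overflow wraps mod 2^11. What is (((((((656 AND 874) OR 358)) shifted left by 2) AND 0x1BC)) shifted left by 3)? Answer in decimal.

656 = 01010010000
874 = 01101101010
→ AND → 01000000000 = 512
358 = 00101100110
→ OR → 01101100110 = 870
→ shifted left by 2 (mod 2^11) → 10110011000 = 1432
0x1BC = 00110111100
→ AND → 00110011000 = 408
→ shifted left by 3 (mod 2^11) → 10011000000 = 1216

1216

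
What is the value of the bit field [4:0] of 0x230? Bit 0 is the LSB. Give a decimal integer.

v = 1000110000
Shift right by 0: 1000110000
Mask low 5 bits: 10000 = 16

16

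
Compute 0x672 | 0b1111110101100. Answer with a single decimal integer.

0x672 = 0011001110010
b = 1111110101100
 OR → 1111111111110 = 8190

8190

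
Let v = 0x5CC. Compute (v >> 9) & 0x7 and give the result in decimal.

2

v = 010111001100
Shift right by 9: 010
Mask low 3 bits: 010 = 2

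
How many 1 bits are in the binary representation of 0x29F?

0x29F = 1010011111
Count the 1s: 1 + 1 + 1 + 1 + 1 + 1 + 1 = 7

7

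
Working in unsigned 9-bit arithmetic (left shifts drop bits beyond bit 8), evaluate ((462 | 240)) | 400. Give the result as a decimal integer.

510

462 = 111001110
240 = 011110000
→ | → 111111110 = 510
400 = 110010000
→ | → 111111110 = 510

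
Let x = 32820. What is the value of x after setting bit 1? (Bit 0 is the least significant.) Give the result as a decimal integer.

x = 1000000000110100
bit 1 is currently 0; set it via x | (1 << 1) = x | 2
→ 1000000000110110 = 32822

32822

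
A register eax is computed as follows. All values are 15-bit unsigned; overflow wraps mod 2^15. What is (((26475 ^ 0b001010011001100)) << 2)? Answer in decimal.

26475 = 110011101101011
0b001010011001100 = 001010011001100
→ ^ → 111001110100111 = 29607
→ << 2 (mod 2^15) → 100111010011100 = 20124

20124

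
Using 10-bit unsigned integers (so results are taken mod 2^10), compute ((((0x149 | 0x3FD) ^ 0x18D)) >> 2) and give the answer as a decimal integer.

0x149 = 0101001001
0x3FD = 1111111101
→ | → 1111111101 = 1021
0x18D = 0110001101
→ ^ → 1001110000 = 624
→ >> 2 → 0010011100 = 156

156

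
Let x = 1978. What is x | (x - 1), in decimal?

1979

x = 11110111010 = 1978
x - 1 = 11110111001
OR    = 11110111011 = 1979
(x | (x - 1) sets all bits below the lowest set bit.)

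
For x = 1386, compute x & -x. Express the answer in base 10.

2

x = 10101101010 = 1386
-x (two's complement) = …01010010110
AND   = 00000000010 = 2
(x & -x isolates the lowest set bit of x.)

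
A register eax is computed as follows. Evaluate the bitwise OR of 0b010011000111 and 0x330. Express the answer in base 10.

a = 10011000111
0x330 = 01100110000
 OR → 11111110111 = 2039

2039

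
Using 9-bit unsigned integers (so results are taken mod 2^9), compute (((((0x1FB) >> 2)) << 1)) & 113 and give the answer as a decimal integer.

0x1FB = 111111011
→ >> 2 → 001111110 = 126
→ << 1 (mod 2^9) → 011111100 = 252
113 = 001110001
→ & → 001110000 = 112

112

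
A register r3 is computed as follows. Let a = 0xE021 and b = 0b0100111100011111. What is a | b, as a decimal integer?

61247

0xE021 = 1110000000100001
b = 0100111100011111
 OR → 1110111100111111 = 61247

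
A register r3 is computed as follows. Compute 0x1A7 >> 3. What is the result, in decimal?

0x1A7 = 110100111
shift right by 3 → 000110100 = 52
(equivalently, floor(423 / 8))

52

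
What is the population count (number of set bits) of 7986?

8

7986 = 1111100110010
Count the 1s: 1 + 1 + 1 + 1 + 1 + 1 + 1 + 1 = 8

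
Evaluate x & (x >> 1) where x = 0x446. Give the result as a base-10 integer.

2

x = 10001000110 = 1094
x>>1 = 01000100011
AND  = 00000000010 = 2
(x & (x >> 1) has a 1 wherever x has two consecutive 1 bits.)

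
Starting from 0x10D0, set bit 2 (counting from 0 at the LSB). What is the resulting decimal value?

4308

x = 01000011010000
bit 2 is currently 0; set it via x | (1 << 2) = x | 4
→ 01000011010100 = 4308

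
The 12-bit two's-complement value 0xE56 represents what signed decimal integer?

pattern = 111001010110 (MSB is 1 ⇒ negative)
Invert: 000110101001, add 1 → 000110101010 = 426, so the value is -426.
(Equivalently: 3670 - 2^12 = 3670 - 4096 = -426.)

-426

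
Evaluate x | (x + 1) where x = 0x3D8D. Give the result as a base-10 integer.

15759

x = 11110110001101 = 15757
x + 1 = 11110110001110
OR    = 11110110001111 = 15759
(x | (x + 1) sets the lowest cleared bit.)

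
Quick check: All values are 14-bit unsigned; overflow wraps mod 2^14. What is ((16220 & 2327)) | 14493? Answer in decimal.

14749

16220 = 11111101011100
2327 = 00100100010111
→ & → 00100100010100 = 2324
14493 = 11100010011101
→ | → 11100110011101 = 14749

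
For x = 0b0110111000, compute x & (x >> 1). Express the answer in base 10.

152

x = 110111000 = 440
x>>1 = 011011100
AND  = 010011000 = 152
(x & (x >> 1) has a 1 wherever x has two consecutive 1 bits.)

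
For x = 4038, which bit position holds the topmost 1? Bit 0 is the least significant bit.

4038 = 111111000110
The topmost 1 is at position 11 (since 2^11 = 2048 ≤ 4038 < 4096).

11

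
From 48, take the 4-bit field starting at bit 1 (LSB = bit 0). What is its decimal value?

8

v = 00110000
Shift right by 1: 0011000
Mask low 4 bits: 1000 = 8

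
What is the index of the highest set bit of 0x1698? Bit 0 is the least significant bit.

12

0x1698 = 1011010011000
The topmost 1 is at position 12 (since 2^12 = 4096 ≤ 5784 < 8192).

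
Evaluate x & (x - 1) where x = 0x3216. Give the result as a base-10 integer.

12820

x = 11001000010110 = 12822
x - 1 = 11001000010101
AND   = 11001000010100 = 12820
(x & (x - 1) clears the lowest set bit of x.)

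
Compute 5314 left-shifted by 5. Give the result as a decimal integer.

5314 = 000001010011000010
shift left by 5 → 101001100001000000 = 170048
(equivalently, 5314 × 2^5 = 5314 × 32)

170048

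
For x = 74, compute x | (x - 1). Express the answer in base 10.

75

x = 1001010 = 74
x - 1 = 1001001
OR    = 1001011 = 75
(x | (x - 1) sets all bits below the lowest set bit.)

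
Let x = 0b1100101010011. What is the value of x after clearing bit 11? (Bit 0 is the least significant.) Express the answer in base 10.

x = 1100101010011
bit 11 is currently 1; clear it via x & ~(1 << 11) = x & ~2048
→ 1000101010011 = 4435

4435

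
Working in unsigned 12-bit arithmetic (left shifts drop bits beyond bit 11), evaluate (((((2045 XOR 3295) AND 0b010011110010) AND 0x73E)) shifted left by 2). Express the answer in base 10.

2045 = 011111111101
3295 = 110011011111
→ XOR → 101100100010 = 2850
0b010011110010 = 010011110010
→ AND → 000000100010 = 34
0x73E = 011100111110
→ AND → 000000100010 = 34
→ shifted left by 2 (mod 2^12) → 000010001000 = 136

136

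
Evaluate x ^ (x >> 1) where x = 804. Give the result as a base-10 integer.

x = 1100100100 = 804
x>>1 = 0110010010
XOR  = 1010110110 = 694
(x ^ (x >> 1) gives the standard binary-reflected Gray code of x.)

694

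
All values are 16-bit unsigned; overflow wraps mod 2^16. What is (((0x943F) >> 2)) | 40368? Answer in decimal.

0x943F = 1001010000111111
→ >> 2 → 0010010100001111 = 9487
40368 = 1001110110110000
→ | → 1011110110111111 = 48575

48575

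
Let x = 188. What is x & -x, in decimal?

4

x = 10111100 = 188
-x (two's complement) = …01000100
AND   = 00000100 = 4
(x & -x isolates the lowest set bit of x.)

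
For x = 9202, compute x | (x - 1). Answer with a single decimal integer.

x = 10001111110010 = 9202
x - 1 = 10001111110001
OR    = 10001111110011 = 9203
(x | (x - 1) sets all bits below the lowest set bit.)

9203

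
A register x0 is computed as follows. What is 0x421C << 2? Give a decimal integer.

0x421C = 00100001000011100
shift left by 2 → 10000100001110000 = 67696
(equivalently, 16924 × 2^2 = 16924 × 4)

67696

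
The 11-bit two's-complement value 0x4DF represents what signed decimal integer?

-801

pattern = 10011011111 (MSB is 1 ⇒ negative)
Invert: 01100100000, add 1 → 01100100001 = 801, so the value is -801.
(Equivalently: 1247 - 2^11 = 1247 - 2048 = -801.)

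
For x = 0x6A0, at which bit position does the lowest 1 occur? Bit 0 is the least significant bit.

5

0x6A0 = 11010100000
Trailing zeros: 5, so the lowest set bit is bit 5 (value 32).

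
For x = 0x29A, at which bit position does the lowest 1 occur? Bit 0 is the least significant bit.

0x29A = 1010011010
Trailing zeros: 1, so the lowest set bit is bit 1 (value 2).

1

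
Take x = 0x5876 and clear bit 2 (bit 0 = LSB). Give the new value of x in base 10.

x = 101100001110110
bit 2 is currently 1; clear it via x & ~(1 << 2) = x & ~4
→ 101100001110010 = 22642

22642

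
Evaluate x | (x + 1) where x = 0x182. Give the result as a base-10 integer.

x = 110000010 = 386
x + 1 = 110000011
OR    = 110000011 = 387
(x | (x + 1) sets the lowest cleared bit.)

387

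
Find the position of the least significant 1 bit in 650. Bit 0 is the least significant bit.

1

650 = 1010001010
Trailing zeros: 1, so the lowest set bit is bit 1 (value 2).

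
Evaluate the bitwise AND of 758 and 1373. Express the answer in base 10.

84

758 = 01011110110
1373 = 10101011101
AND → 00001010100 = 84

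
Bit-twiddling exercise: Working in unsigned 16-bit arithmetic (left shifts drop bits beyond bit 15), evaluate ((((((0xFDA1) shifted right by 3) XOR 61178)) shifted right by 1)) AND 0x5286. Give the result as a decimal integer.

0xFDA1 = 1111110110100001
→ shifted right by 3 → 0001111110110100 = 8116
61178 = 1110111011111010
→ XOR → 1111000101001110 = 61774
→ shifted right by 1 → 0111100010100111 = 30887
0x5286 = 0101001010000110
→ AND → 0101000010000110 = 20614

20614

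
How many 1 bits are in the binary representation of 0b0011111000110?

n = 11111000110
Count the 1s: 1 + 1 + 1 + 1 + 1 + 1 + 1 = 7

7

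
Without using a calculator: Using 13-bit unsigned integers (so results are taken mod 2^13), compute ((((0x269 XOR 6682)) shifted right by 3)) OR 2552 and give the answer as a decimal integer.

0x269 = 0001001101001
6682 = 1101000011010
→ XOR → 1100001110011 = 6259
→ shifted right by 3 → 0001100001110 = 782
2552 = 0100111111000
→ OR → 0101111111110 = 3070

3070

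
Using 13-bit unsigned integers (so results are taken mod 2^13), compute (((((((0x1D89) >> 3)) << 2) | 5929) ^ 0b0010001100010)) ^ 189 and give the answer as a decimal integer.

6962

0x1D89 = 1110110001001
→ >> 3 → 0001110110001 = 945
→ << 2 (mod 2^13) → 0111011000100 = 3780
5929 = 1011100101001
→ | → 1111111101101 = 8173
0b0010001100010 = 0010001100010
→ ^ → 1101110001111 = 7055
189 = 0000010111101
→ ^ → 1101100110010 = 6962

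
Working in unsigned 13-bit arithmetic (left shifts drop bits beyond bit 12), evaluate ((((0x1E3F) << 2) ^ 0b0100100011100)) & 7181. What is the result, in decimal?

4096

0x1E3F = 1111000111111
→ << 2 (mod 2^13) → 1100011111100 = 6396
0b0100100011100 = 0100100011100
→ ^ → 1000111100000 = 4576
7181 = 1110000001101
→ & → 1000000000000 = 4096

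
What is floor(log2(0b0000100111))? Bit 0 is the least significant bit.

5

0b0000100111 = 100111
The topmost 1 is at position 5 (since 2^5 = 32 ≤ 39 < 64).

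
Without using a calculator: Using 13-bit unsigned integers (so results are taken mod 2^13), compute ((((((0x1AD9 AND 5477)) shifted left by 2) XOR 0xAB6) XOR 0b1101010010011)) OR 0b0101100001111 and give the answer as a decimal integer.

6959

0x1AD9 = 1101011011001
5477 = 1010101100101
→ AND → 1000001000001 = 4161
→ shifted left by 2 (mod 2^13) → 0000100000100 = 260
0xAB6 = 0101010110110
→ XOR → 0101110110010 = 2994
0b1101010010011 = 1101010010011
→ XOR → 1000100100001 = 4385
0b0101100001111 = 0101100001111
→ OR → 1101100101111 = 6959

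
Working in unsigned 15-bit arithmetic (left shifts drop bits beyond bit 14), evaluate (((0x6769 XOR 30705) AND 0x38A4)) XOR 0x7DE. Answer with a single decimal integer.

0x6769 = 110011101101001
30705 = 111011111110001
→ XOR → 001000010011000 = 4248
0x38A4 = 011100010100100
→ AND → 001000010000000 = 4224
0x7DE = 000011111011110
→ XOR → 001011101011110 = 5982

5982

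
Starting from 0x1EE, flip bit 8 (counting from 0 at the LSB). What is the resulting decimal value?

x = 111101110
bit 8 is currently 1; toggle it via x ^ (1 << 8) = x ^ 256
→ 011101110 = 238

238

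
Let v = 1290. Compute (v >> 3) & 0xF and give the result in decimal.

1

v = 010100001010
Shift right by 3: 010100001
Mask low 4 bits: 0001 = 1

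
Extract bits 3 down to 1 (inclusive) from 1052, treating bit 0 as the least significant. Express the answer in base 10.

6

v = 10000011100
Shift right by 1: 1000001110
Mask low 3 bits: 110 = 6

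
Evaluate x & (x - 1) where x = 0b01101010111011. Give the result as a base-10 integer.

6842

x = 1101010111011 = 6843
x - 1 = 1101010111010
AND   = 1101010111010 = 6842
(x & (x - 1) clears the lowest set bit of x.)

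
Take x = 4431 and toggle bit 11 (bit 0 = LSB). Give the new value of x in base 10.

6479

x = 001000101001111
bit 11 is currently 0; toggle it via x ^ (1 << 11) = x ^ 2048
→ 001100101001111 = 6479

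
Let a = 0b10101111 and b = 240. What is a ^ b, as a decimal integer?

a = 10101111
240 = 11110000
XOR → 01011111 = 95

95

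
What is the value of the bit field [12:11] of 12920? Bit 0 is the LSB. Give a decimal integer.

2

v = 11001001111000
Shift right by 11: 110
Mask low 2 bits: 10 = 2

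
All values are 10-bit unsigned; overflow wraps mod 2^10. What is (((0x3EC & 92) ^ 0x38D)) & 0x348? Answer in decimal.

0x3EC = 1111101100
92 = 0001011100
→ & → 0001001100 = 76
0x38D = 1110001101
→ ^ → 1111000001 = 961
0x348 = 1101001000
→ & → 1101000000 = 832

832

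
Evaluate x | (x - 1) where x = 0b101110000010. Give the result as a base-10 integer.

2947

x = 101110000010 = 2946
x - 1 = 101110000001
OR    = 101110000011 = 2947
(x | (x - 1) sets all bits below the lowest set bit.)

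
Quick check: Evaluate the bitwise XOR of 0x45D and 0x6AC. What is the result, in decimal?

0x45D = 10001011101
0x6AC = 11010101100
XOR → 01011110001 = 753

753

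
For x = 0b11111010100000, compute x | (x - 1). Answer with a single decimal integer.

x = 11111010100000 = 16032
x - 1 = 11111010011111
OR    = 11111010111111 = 16063
(x | (x - 1) sets all bits below the lowest set bit.)

16063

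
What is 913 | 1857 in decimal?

913 = 01110010001
1857 = 11101000001
 OR → 11111010001 = 2001

2001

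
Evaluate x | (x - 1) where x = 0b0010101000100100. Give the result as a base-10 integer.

x = 10101000100100 = 10788
x - 1 = 10101000100011
OR    = 10101000100111 = 10791
(x | (x - 1) sets all bits below the lowest set bit.)

10791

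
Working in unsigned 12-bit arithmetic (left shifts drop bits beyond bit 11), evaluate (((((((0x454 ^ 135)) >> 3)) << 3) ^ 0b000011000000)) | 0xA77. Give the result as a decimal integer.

0x454 = 010001010100
135 = 000010000111
→ ^ → 010011010011 = 1235
→ >> 3 → 000010011010 = 154
→ << 3 (mod 2^12) → 010011010000 = 1232
0b000011000000 = 000011000000
→ ^ → 010000010000 = 1040
0xA77 = 101001110111
→ | → 111001110111 = 3703

3703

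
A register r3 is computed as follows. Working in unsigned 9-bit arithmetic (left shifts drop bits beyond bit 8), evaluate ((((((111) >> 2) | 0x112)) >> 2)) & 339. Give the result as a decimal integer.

66

111 = 001101111
→ >> 2 → 000011011 = 27
0x112 = 100010010
→ | → 100011011 = 283
→ >> 2 → 001000110 = 70
339 = 101010011
→ & → 001000010 = 66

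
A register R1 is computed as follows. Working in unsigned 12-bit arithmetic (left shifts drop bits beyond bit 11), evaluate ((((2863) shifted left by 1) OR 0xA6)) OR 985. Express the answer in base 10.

2047

2863 = 101100101111
→ shifted left by 1 (mod 2^12) → 011001011110 = 1630
0xA6 = 000010100110
→ OR → 011011111110 = 1790
985 = 001111011001
→ OR → 011111111111 = 2047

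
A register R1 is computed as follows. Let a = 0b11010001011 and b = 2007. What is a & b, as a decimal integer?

1667

a = 11010001011
2007 = 11111010111
AND → 11010000011 = 1667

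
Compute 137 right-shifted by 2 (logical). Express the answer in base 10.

137 = 10001001
shift right by 2 → 00100010 = 34
(equivalently, floor(137 / 4))

34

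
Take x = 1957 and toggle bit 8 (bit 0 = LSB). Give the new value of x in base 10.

x = 0011110100101
bit 8 is currently 1; toggle it via x ^ (1 << 8) = x ^ 256
→ 0011010100101 = 1701

1701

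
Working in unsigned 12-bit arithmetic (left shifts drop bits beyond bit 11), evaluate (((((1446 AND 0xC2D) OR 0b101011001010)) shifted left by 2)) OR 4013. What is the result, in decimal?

4029

1446 = 010110100110
0xC2D = 110000101101
→ AND → 010000100100 = 1060
0b101011001010 = 101011001010
→ OR → 111011101110 = 3822
→ shifted left by 2 (mod 2^12) → 101110111000 = 3000
4013 = 111110101101
→ OR → 111110111101 = 4029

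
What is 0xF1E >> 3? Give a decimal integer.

483

0xF1E = 111100011110
shift right by 3 → 000111100011 = 483
(equivalently, floor(3870 / 8))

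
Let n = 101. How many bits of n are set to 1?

101 = 1100101
Count the 1s: 1 + 1 + 1 + 1 = 4

4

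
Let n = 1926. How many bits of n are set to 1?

6

1926 = 11110000110
Count the 1s: 1 + 1 + 1 + 1 + 1 + 1 = 6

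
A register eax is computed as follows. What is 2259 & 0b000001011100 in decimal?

2259 = 100011010011
b = 000001011100
AND → 000001010000 = 80

80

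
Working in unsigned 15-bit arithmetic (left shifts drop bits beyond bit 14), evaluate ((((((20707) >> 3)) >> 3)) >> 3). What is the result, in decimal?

20707 = 101000011100011
→ >> 3 → 000101000011100 = 2588
→ >> 3 → 000000101000011 = 323
→ >> 3 → 000000000101000 = 40

40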